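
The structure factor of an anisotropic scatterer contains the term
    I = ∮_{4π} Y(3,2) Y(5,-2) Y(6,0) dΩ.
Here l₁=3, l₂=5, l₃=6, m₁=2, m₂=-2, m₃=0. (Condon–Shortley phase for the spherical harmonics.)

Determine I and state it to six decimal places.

-0.165130

Rules hold: Σm=0, L=14 even, 2≤6≤8.
N = 7·11·13 = 1001
Δ = 2!·4!·8!/15! = 1/675675
Racah Σ t=0..2: t=0:+1/8640 t=1:−1/2304 t=2:+1/8640 = -7/34560
⇒ 3j(3 5 6; 0 0 0)² = 7/429, sgn -1
Racah Σ t=0..1: t=0:+1/8640 t=1:−1/34560 = 1/11520
⇒ 3j(3 5 6; 2 -2 0)² = 3/143, sgn +1
4πI² = N·(3j₀)²·(3jₘ)² = 49/143
I = -1·√(0.342657/4π) = -0.16512966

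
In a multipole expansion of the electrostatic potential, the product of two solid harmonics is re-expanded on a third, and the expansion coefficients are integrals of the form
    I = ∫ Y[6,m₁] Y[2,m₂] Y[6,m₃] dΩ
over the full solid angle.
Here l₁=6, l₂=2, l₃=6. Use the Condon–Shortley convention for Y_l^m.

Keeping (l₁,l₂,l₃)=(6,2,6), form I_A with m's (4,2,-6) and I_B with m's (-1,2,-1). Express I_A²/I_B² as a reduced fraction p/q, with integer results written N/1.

Shared (l₁,l₂,l₃)=(6,2,6): N and (l;000)² cancel in I_A²/I_B².
A: Δ = 2!·10!·2!/15! = 1/90090; Racah Σ t=2..2: t=2:+1/14515200 = 1/14515200; ⇒ 3j(6 2 6; 4 2 -6)² = 2/455, sgn +1
B: Δ = 2!·10!·2!/15! = 1/90090; Racah Σ t=2..2: t=2:+1/57600 = 1/57600; ⇒ 3j(6 2 6; -1 2 -1)² = 21/715, sgn -1
I_A²/I_B² = (2/455)/(21/715) = 22/147

22/147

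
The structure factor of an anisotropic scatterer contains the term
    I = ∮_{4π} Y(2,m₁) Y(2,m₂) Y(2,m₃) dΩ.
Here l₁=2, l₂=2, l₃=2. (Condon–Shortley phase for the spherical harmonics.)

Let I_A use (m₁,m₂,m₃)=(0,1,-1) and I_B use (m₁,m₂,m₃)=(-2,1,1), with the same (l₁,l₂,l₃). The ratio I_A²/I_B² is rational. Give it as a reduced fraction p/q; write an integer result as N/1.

Shared (l₁,l₂,l₃)=(2,2,2): N and (l;000)² cancel in I_A²/I_B².
A: Δ = 2!·2!·2!/7! = 1/630; Racah Σ t=1..2: t=1:−1/2 t=2:+1/4 = -1/4; ⇒ 3j(2 2 2; 0 1 -1)² = 1/70, sgn +1
B: Δ = 2!·2!·2!/7! = 1/630; Racah Σ t=2..2: t=2:+1/4 = 1/4; ⇒ 3j(2 2 2; -2 1 1)² = 3/35, sgn -1
I_A²/I_B² = (1/70)/(3/35) = 1/6

1/6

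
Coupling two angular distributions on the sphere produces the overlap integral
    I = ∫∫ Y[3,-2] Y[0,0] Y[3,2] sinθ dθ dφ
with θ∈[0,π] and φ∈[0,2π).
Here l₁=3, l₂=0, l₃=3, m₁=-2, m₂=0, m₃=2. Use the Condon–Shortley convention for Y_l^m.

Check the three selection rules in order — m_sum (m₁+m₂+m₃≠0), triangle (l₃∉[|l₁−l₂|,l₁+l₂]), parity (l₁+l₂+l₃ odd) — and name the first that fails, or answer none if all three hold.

none

azimuthal sum: -2 + 0 + 2 = 0  ✓
3 ≤ 3 ≤ 3 (triangle on l)  ✓
L = 3 + 0 + 3 = 6 (even)  ✓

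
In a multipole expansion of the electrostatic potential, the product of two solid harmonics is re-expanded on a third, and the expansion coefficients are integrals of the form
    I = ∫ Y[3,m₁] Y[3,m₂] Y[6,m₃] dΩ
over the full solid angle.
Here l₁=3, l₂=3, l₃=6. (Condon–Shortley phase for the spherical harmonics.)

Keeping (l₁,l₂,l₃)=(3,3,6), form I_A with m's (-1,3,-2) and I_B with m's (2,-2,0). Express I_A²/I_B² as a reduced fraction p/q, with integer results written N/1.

l's match ⇒ only the (l;m) 3-j factors differ between A and B.
A: triangle coeff Δ(3,3,6) = 1/12012; Σ_t [0,0]: t=0:+1/34560 = 1/34560; (3j)²=1/429 [(3 3 6; -1 3 -2)], sign=+1
B: triangle coeff Δ(3,3,6) = 1/12012; Σ_t [0,0]: t=0:+1/14400 = 1/14400; (3j)²=3/1001 [(3 3 6; 2 -2 0)], sign=+1
I_A²/I_B² = (1/429)/(3/1001) = 7/9

7/9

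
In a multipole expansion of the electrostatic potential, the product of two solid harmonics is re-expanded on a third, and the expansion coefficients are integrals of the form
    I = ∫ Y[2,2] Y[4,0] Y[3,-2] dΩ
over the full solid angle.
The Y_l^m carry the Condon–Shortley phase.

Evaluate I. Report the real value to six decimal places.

Σlᵢ=9 odd — θ-integrand is odd under cosθ→−cosθ; I=0

0.000000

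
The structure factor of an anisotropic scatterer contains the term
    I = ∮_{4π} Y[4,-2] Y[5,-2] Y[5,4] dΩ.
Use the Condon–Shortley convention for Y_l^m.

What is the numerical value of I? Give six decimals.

Rules hold: Σm=0, L=14 even, 1≤5≤9.
N = 9·11·11 = 1089
Δ = 4!·4!·6!/15! = 1/3153150
Racah Σ t=0..4: t=0:+1/69120 t=1:−1/1728 t=2:+1/576 t=3:−1/1728 t=4:+1/69120 = 7/11520
⇒ 3j(4 5 5; 0 0 0)² = 2/143, sgn -1
Racah Σ t=2..3: t=2:+1/11520 t=3:−1/25920 = 1/20736
⇒ 3j(4 5 5; -2 -2 4)² = 5/429, sgn -1
4πI² = N·(3j₀)²·(3jₘ)² = 30/169
I = +1·√(0.177515/4π) = 0.11885360

0.118854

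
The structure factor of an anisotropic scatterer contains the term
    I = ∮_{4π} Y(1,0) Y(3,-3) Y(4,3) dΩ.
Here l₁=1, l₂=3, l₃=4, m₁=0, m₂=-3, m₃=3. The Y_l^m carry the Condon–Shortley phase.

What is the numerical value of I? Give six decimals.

Checks pass: Σm=0; 8 even; l₃=4∈[2,4].
(2·1+1)(2·3+1)(2·4+1) = 189
Δ: 0! 2! 6! / 9! → 1/252
sum: t=0:+1/36 = 1/36
3j²(1 3 4; 0 0 0) = Δ·Π!·Σ² = 4/63  (sign +1)
sum: t=0:+1/720 = 1/720
3j²(1 3 4; 0 -3 3) = Δ·Π!·Σ² = 1/36  (sign -1)
combine: 4πI² = 189·4/63·1/36 = 1/3
take √, sign -1: I = -0.16286750

-0.162868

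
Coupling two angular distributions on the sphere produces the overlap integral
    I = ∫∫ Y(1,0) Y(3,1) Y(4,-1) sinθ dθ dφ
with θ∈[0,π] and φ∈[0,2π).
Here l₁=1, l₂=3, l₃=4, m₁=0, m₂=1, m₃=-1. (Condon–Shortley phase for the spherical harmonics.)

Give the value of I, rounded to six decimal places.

-0.238414

Rules hold: Σm=0, L=8 even, 2≤4≤4.
N = 3·7·9 = 189
Δ = 0!·2!·6!/9! = 1/252
Racah Σ t=0..0: t=0:+1/36 = 1/36
⇒ 3j(1 3 4; 0 0 0)² = 4/63, sgn +1
Racah Σ t=0..0: t=0:+1/48 = 1/48
⇒ 3j(1 3 4; 0 1 -1)² = 5/84, sgn -1
4πI² = N·(3j₀)²·(3jₘ)² = 5/7
I = -1·√(0.714286/4π) = -0.23841361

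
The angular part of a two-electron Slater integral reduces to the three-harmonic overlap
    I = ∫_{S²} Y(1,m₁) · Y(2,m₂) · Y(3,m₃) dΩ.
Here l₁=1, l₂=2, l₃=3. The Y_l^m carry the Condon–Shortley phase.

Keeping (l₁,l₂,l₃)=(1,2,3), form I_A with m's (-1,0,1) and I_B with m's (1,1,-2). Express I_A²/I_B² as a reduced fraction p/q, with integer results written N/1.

3/5

Shared (l₁,l₂,l₃)=(1,2,3): N and (l;000)² cancel in I_A²/I_B².
A: Δ = 0!·2!·4!/7! = 1/105; Racah Σ t=0..0: t=0:+1/8 = 1/8; ⇒ 3j(1 2 3; -1 0 1)² = 2/35, sgn +1
B: Δ = 0!·2!·4!/7! = 1/105; Racah Σ t=0..0: t=0:+1/12 = 1/12; ⇒ 3j(1 2 3; 1 1 -2)² = 2/21, sgn -1
I_A²/I_B² = (2/35)/(2/21) = 3/5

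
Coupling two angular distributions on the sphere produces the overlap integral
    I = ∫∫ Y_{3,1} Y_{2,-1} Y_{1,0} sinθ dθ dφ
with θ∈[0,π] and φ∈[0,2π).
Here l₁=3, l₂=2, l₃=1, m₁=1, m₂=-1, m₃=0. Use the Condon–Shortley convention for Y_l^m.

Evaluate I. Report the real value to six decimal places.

-0.233597

m-sum 0 ✓  L=6 even ✓  1≤1≤5 ✓
Π(2lᵢ+1) = 7×5×3 = 105
triangle coeff Δ(3,2,1) = 1/105
Σ_t [2,2]: t=2:+1/4 = 1/4
(3j)²=3/35 [(3 2 1; 0 0 0)], sign=-1
Σ_t [1,1]: t=1:−1/6 = -1/6
(3j)²=8/105 [(3 2 1; 1 -1 0)], sign=+1
⇒ 4πI² = 24/35
I = (-1)√(24/35/(4π)) = -0.23359668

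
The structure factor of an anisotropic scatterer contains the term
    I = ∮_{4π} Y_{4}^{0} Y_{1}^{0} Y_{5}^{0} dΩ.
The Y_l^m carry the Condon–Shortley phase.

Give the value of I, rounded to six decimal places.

0.245532

Rules hold: Σm=0, L=10 even, 3≤5≤5.
N = 9·3·11 = 297
Δ = 0!·8!·2!/11! = 1/495
Racah Σ t=0..0: t=0:+1/576 = 1/576
⇒ 3j(4 1 5; 0 0 0)² = 5/99, sgn -1
(m-triple is (0,0,0) — same symbol as above.)
4πI² = N·(3j₀)²·(3jₘ)² = 25/33
I = +1·√(0.757576/4π) = 0.24553200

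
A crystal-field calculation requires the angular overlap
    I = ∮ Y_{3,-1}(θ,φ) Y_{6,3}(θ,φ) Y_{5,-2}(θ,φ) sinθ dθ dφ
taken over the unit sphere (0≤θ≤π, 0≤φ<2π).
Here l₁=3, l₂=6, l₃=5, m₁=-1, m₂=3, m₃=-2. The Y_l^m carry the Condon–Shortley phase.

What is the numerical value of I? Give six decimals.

Rules hold: Σm=0, L=14 even, 3≤5≤9.
N = 7·13·11 = 1001
Δ = 4!·2!·8!/15! = 1/675675
Racah Σ t=1..3: t=1:−1/8640 t=2:+1/2304 t=3:−1/8640 = 7/34560
⇒ 3j(3 6 5; 0 0 0)² = 7/429, sgn -1
Racah Σ t=2..4: t=2:+1/40320 t=3:−1/8640 t=4:+1/34560 = -1/16128
⇒ 3j(3 6 5; -1 3 -2)² = 18/1001, sgn +1
4πI² = N·(3j₀)²·(3jₘ)² = 42/143
I = -1·√(0.293706/4π) = -0.15288036

-0.152880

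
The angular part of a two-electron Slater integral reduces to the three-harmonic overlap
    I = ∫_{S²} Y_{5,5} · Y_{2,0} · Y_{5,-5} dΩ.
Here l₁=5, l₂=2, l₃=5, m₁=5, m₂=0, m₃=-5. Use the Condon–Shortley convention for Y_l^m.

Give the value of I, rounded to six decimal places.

m-sum 0 ✓  L=12 even ✓  3≤5≤7 ✓
Π(2lᵢ+1) = 11×5×11 = 605
triangle coeff Δ(5,2,5) = 1/38610
Σ_t [0,2]: t=0:+1/2880 t=1:−1/576 t=2:+1/2880 = -1/960
(3j)²=10/429 [(5 2 5; 0 0 0)], sign=+1
Σ_t [0,0]: t=0:+1/161280 = 1/161280
(3j)²=15/286 [(5 2 5; 5 0 -5)], sign=+1
⇒ 4πI² = 125/169
I = (+1)√(125/169/(4π)) = 0.24260890

0.242609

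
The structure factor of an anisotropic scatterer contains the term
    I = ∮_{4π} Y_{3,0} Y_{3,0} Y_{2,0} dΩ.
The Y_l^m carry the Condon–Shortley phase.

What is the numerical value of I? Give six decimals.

0.168209

m-sum 0 ✓  L=8 even ✓  0≤2≤6 ✓
Π(2lᵢ+1) = 7×7×5 = 245
triangle coeff Δ(3,3,2) = 1/3780
Σ_t [1,3]: t=1:−1/24 t=2:+1/4 t=3:−1/24 = 1/6
(3j)²=4/105 [(3 3 2; 0 0 0)], sign=+1
(m-triple is (0,0,0) — same symbol as above.)
⇒ 4πI² = 16/45
I = (+1)√(16/45/(4π)) = 0.16820883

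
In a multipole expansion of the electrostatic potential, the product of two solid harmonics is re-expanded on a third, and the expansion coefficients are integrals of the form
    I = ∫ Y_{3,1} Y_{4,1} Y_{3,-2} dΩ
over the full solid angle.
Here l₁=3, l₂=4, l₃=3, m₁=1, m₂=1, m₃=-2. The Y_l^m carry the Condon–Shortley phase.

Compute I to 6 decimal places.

0.145070

m-sum 0 ✓  L=10 even ✓  1≤3≤7 ✓
Π(2lᵢ+1) = 7×9×7 = 441
triangle coeff Δ(3,4,3) = 1/34650
Σ_t [1,3]: t=1:−1/72 t=2:+1/16 t=3:−1/72 = 5/144
(3j)²=2/77 [(3 4 3; 0 0 0)], sign=-1
Σ_t [1,2]: t=1:−1/144 t=2:+1/48 = 1/72
(3j)²=16/693 [(3 4 3; 1 1 -2)], sign=-1
⇒ 4πI² = 32/121
I = (+1)√(32/121/(4π)) = 0.14506992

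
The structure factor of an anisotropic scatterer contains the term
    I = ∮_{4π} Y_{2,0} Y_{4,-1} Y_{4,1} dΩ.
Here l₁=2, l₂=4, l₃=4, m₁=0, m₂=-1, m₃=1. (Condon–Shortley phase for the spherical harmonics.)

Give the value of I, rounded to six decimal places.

-0.139264

m-sum 0 ✓  L=10 even ✓  2≤4≤6 ✓
Π(2lᵢ+1) = 5×9×9 = 405
triangle coeff Δ(2,4,4) = 1/13860
Σ_t [0,2]: t=0:+1/192 t=1:−1/36 t=2:+1/192 = -5/288
(3j)²=20/693 [(2 4 4; 0 0 0)], sign=-1
Σ_t [0,2]: t=0:+1/144 t=1:−1/48 t=2:+1/480 = -17/1440
(3j)²=289/13860 [(2 4 4; 0 -1 1)], sign=+1
⇒ 4πI² = 1445/5929
I = (-1)√(1445/5929/(4π)) = -0.13926381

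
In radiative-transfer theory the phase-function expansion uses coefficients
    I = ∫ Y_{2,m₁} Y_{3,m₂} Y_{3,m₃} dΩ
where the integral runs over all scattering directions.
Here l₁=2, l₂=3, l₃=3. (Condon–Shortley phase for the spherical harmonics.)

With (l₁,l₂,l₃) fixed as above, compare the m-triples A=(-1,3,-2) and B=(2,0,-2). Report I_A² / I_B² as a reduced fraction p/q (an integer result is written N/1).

5/4

Shared (l₁,l₂,l₃)=(2,3,3): N and (l;000)² cancel in I_A²/I_B².
A: Δ = 2!·2!·4!/9! = 1/3780; Racah Σ t=2..2: t=2:+1/48 = 1/48; ⇒ 3j(2 3 3; -1 3 -2)² = 5/84, sgn -1
B: Δ = 2!·2!·4!/9! = 1/3780; Racah Σ t=0..0: t=0:+1/24 = 1/24; ⇒ 3j(2 3 3; 2 0 -2)² = 1/21, sgn -1
I_A²/I_B² = (5/84)/(1/21) = 5/4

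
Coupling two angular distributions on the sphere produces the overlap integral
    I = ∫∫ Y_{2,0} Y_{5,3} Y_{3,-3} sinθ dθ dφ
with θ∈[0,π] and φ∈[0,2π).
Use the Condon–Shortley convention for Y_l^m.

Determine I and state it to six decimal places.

m-sum 0 ✓  L=10 even ✓  3≤3≤7 ✓
Π(2lᵢ+1) = 5×11×7 = 385
triangle coeff Δ(2,5,3) = 1/2310
Σ_t [2,2]: t=2:+1/144 = 1/144
(3j)²=10/231 [(2 5 3; 0 0 0)], sign=-1
Σ_t [2,2]: t=2:+1/2880 = 1/2880
(3j)²=2/165 [(2 5 3; 0 3 -3)], sign=+1
⇒ 4πI² = 20/99
I = (-1)√(20/99/(4π)) = -0.12679218

-0.126792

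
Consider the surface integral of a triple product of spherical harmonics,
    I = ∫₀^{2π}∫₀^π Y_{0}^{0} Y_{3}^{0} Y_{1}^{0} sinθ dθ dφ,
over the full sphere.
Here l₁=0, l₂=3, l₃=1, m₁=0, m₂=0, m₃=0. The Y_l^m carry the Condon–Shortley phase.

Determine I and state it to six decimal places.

triangle: need 3≤l₃≤3, have 1; I=0

0.000000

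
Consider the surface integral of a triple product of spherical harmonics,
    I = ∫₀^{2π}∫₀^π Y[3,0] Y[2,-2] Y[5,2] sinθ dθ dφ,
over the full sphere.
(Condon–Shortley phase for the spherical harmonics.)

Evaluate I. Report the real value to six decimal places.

0.141758

Rules hold: Σm=0, L=10 even, 1≤5≤5.
N = 7·5·11 = 385
Δ = 0!·6!·4!/11! = 1/2310
Racah Σ t=0..0: t=0:+1/144 = 1/144
⇒ 3j(3 2 5; 0 0 0)² = 10/231, sgn -1
Racah Σ t=0..0: t=0:+1/864 = 1/864
⇒ 3j(3 2 5; 0 -2 2)² = 1/66, sgn -1
4πI² = N·(3j₀)²·(3jₘ)² = 25/99
I = +1·√(0.252525/4π) = 0.14175797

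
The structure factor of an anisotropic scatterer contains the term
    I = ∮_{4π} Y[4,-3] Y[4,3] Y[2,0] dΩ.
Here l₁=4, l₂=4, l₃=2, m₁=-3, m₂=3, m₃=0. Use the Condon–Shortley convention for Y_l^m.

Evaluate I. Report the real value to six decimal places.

0.057344

Checks pass: Σm=0; 10 even; l₃=2∈[0,8].
(2·4+1)(2·4+1)(2·2+1) = 405
Δ: 6! 2! 2! / 11! → 1/13860
sum: t=2:+1/192 t=3:−1/36 t=4:+1/192 = -5/288
3j²(4 4 2; 0 0 0) = Δ·Π!·Σ² = 20/693  (sign -1)
sum: t=5:−1/480 t=6:+1/720 = -1/1440
3j²(4 4 2; -3 3 0) = Δ·Π!·Σ² = 7/1980  (sign -1)
combine: 4πI² = 405·20/693·7/1980 = 5/121
take √, sign +1: I = 0.05734392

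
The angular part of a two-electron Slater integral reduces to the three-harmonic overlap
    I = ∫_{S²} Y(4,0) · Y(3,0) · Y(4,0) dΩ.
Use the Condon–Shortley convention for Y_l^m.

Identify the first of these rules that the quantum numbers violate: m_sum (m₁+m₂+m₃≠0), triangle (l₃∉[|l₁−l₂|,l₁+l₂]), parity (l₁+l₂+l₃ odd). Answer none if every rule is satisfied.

m₁+m₂+m₃ = 0 + 0 + 0 = 0  ✓
triangle: |4−3|=1 ≤ l₃=4 ≤ 4+3=7  ✓
parity: l₁+l₂+l₃ = 11 is odd  ✗

parity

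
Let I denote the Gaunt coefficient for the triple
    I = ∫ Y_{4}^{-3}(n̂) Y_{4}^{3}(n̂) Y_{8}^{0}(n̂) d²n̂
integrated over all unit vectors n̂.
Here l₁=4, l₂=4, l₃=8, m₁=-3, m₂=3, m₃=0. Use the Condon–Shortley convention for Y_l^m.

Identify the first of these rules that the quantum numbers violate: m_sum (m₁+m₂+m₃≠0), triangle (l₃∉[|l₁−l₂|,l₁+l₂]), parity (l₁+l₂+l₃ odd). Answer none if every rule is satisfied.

m₁+m₂+m₃ = -3 + 3 + 0 = 0  ✓
triangle: |4−4|=0 ≤ l₃=8 ≤ 4+4=8  ✓
parity: l₁+l₂+l₃ = 16 is even  ✓

none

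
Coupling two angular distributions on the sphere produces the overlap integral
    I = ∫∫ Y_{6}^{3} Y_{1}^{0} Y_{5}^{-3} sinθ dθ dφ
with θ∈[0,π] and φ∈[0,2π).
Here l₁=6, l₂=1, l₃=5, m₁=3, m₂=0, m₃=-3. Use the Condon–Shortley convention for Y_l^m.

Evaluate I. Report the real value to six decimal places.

-0.212310

Checks pass: Σm=0; 12 even; l₃=5∈[5,7].
(2·6+1)(2·1+1)(2·5+1) = 429
Δ: 2! 10! 0! / 13! → 1/858
sum: t=1:−1/14400 = -1/14400
3j²(6 1 5; 0 0 0) = Δ·Π!·Σ² = 6/143  (sign +1)
sum: t=1:−1/80640 = -1/80640
3j²(6 1 5; 3 0 -3) = Δ·Π!·Σ² = 9/286  (sign -1)
combine: 4πI² = 429·6/143·9/286 = 81/143
take √, sign -1: I = -0.21230956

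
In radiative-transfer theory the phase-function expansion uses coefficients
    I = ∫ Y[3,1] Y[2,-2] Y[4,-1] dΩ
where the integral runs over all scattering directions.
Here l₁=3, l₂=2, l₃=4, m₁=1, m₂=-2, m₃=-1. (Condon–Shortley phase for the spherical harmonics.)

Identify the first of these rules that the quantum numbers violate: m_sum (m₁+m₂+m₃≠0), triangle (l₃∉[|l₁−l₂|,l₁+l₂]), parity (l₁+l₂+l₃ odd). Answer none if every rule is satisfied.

m₁+m₂+m₃ = 1 − 2 − 1 = -2  ✗
triangle: |3−2|=1 ≤ l₃=4 ≤ 3+2=5
parity: l₁+l₂+l₃ = 9 is odd

m_sum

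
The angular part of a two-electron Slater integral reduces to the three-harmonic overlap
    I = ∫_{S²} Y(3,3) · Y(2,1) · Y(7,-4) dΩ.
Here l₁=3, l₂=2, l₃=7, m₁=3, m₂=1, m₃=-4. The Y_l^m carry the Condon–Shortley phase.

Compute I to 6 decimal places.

0.000000

l₃=7 ∉ [1,5] — triangle fails ⇒ I = 0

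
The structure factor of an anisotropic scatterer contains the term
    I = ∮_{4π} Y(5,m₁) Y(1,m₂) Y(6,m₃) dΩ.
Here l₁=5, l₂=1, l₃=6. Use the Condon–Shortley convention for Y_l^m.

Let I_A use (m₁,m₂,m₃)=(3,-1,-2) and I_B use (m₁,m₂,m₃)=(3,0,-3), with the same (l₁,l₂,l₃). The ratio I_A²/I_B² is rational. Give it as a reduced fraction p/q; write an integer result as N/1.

l's match ⇒ only the (l;m) 3-j factors differ between A and B.
A: triangle coeff Δ(5,1,6) = 1/858; Σ_t [0,0]: t=0:+1/161280 = 1/161280; (3j)²=1/143 [(5 1 6; 3 -1 -2)], sign=+1
B: triangle coeff Δ(5,1,6) = 1/858; Σ_t [0,0]: t=0:+1/80640 = 1/80640; (3j)²=9/286 [(5 1 6; 3 0 -3)], sign=-1
I_A²/I_B² = (1/143)/(9/286) = 2/9

2/9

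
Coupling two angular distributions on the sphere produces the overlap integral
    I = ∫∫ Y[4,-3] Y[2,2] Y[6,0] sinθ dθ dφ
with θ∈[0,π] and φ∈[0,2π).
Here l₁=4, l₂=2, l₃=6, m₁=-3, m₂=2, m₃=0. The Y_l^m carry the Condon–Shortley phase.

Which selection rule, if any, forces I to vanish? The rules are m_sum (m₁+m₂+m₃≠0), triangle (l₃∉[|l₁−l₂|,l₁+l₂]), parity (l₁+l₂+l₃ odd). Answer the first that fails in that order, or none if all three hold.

m₁+m₂+m₃ = -3 + 2 + 0 = -1  ✗
triangle: |4−2|=2 ≤ l₃=6 ≤ 4+2=6
parity: l₁+l₂+l₃ = 12 is even

m_sum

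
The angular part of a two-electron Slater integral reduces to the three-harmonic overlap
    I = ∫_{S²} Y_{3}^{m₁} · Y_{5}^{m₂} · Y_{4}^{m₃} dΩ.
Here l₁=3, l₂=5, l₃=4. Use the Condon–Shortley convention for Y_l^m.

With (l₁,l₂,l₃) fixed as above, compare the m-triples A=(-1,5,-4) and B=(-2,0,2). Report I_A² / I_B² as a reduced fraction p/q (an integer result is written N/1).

Same 3,5,4: normalisation and zero-m 3j drop out of the ratio.
A: Δ: 4! 2! 6! / 13! → 1/180180; sum: t=4:+1/34560 = 1/34560; 3j²(3 5 4; -1 5 -4) = Δ·Π!·Σ² = 14/429  (sign +1)
B: Δ: 4! 2! 6! / 13! → 1/180180; sum: t=3:−1/576 t=4:+1/2880 = -1/720; 3j²(3 5 4; -2 0 2) = Δ·Π!·Σ² = 80/3003  (sign -1)
I_A²/I_B² = (14/429)/(80/3003) = 49/40

49/40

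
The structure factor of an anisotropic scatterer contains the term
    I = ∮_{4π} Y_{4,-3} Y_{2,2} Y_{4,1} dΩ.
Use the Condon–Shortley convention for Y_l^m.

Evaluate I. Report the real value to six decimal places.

0.159270

m-sum 0 ✓  L=10 even ✓  2≤4≤6 ✓
Π(2lᵢ+1) = 9×5×9 = 405
triangle coeff Δ(4,2,4) = 1/13860
Σ_t [0,2]: t=0:+1/192 t=1:−1/36 t=2:+1/192 = -5/288
(3j)²=20/693 [(4 2 4; 0 0 0)], sign=-1
Σ_t [2,2]: t=2:+1/480 = 1/480
(3j)²=3/110 [(4 2 4; -3 2 1)], sign=-1
⇒ 4πI² = 270/847
I = (+1)√(270/847/(4π)) = 0.15927046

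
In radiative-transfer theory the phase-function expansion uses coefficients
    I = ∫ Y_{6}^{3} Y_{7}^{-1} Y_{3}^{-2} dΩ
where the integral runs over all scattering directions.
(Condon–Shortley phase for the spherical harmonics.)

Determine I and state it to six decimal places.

Checks pass: Σm=0; 16 even; l₃=3∈[1,13].
(2·6+1)(2·7+1)(2·3+1) = 1365
Δ: 10! 2! 4! / 17! → 1/2042040
sum: t=4:+1/207360 t=5:−1/57600 t=6:+1/207360 = -1/129600
3j²(6 7 3; 0 0 0) = Δ·Π!·Σ² = 168/12155  (sign +1)
sum: t=2:+1/1935360 t=3:−1/362880 = -13/5806080
3j²(6 7 3; 3 -1 -2) = Δ·Π!·Σ² = 195/10472  (sign +1)
combine: 4πI² = 1365·168/12155·195/10472 = 12285/34969
take √, sign +1: I = 0.16720184

0.167202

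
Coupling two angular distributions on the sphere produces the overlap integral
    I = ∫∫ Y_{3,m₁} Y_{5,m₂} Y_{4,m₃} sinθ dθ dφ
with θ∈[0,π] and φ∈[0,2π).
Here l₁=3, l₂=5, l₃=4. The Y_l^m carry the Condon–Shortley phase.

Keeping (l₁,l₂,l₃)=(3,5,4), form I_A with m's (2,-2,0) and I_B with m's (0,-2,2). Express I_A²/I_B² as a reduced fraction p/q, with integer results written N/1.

25/3

Shared (l₁,l₂,l₃)=(3,5,4): N and (l;000)² cancel in I_A²/I_B².
A: Δ = 4!·2!·6!/13! = 1/180180; Racah Σ t=0..1: t=0:+1/864 t=1:−1/576 = -1/1728; ⇒ 3j(3 5 4; 2 -2 0)² = 5/1287, sgn -1
B: Δ = 4!·2!·6!/13! = 1/180180; Racah Σ t=1..3: t=1:−1/576 t=2:+1/480 t=3:−1/8640 = 1/4320; ⇒ 3j(3 5 4; 0 -2 2)² = 1/2145, sgn +1
I_A²/I_B² = (5/1287)/(1/2145) = 25/3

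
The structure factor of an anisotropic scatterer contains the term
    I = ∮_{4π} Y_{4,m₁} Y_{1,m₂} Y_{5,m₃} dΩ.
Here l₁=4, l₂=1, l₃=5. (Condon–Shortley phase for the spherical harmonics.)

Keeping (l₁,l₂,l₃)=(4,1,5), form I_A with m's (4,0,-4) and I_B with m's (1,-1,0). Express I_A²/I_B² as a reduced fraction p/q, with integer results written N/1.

9/10

Shared (l₁,l₂,l₃)=(4,1,5): N and (l;000)² cancel in I_A²/I_B².
A: Δ = 0!·8!·2!/11! = 1/495; Racah Σ t=0..0: t=0:+1/40320 = 1/40320; ⇒ 3j(4 1 5; 4 0 -4)² = 1/55, sgn -1
B: Δ = 0!·8!·2!/11! = 1/495; Racah Σ t=0..0: t=0:+1/1440 = 1/1440; ⇒ 3j(4 1 5; 1 -1 0)² = 2/99, sgn -1
I_A²/I_B² = (1/55)/(2/99) = 9/10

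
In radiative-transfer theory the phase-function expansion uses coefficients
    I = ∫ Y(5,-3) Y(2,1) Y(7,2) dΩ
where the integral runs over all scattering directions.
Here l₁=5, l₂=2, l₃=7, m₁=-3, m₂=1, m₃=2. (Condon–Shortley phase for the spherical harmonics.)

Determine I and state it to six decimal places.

m-sum 0 ✓  L=14 even ✓  3≤7≤7 ✓
Π(2lᵢ+1) = 11×5×15 = 825
triangle coeff Δ(5,2,7) = 1/15015
Σ_t [0,0]: t=0:+1/57600 = 1/57600
(3j)²=21/715 [(5 2 7; 0 0 0)], sign=-1
Σ_t [0,0]: t=0:+1/483840 = 1/483840
(3j)²=6/1001 [(5 2 7; -3 1 2)], sign=-1
⇒ 4πI² = 270/1859
I = (+1)√(270/1859/(4π)) = 0.10750713

0.107507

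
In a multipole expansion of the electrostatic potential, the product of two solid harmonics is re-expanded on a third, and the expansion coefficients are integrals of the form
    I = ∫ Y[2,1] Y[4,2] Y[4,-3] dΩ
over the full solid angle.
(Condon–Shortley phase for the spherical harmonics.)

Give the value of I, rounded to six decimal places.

Checks pass: Σm=0; 10 even; l₃=4∈[2,6].
(2·2+1)(2·4+1)(2·4+1) = 405
Δ: 2! 2! 6! / 11! → 1/13860
sum: t=0:+1/192 t=1:−1/36 t=2:+1/192 = -5/288
3j²(2 4 4; 0 0 0) = Δ·Π!·Σ² = 20/693  (sign -1)
sum: t=0:+1/1440 t=1:−1/240 = -1/288
3j²(2 4 4; 1 2 -3) = Δ·Π!·Σ² = 5/132  (sign +1)
combine: 4πI² = 405·20/693·5/132 = 375/847
take √, sign -1: I = -0.18770204

-0.187702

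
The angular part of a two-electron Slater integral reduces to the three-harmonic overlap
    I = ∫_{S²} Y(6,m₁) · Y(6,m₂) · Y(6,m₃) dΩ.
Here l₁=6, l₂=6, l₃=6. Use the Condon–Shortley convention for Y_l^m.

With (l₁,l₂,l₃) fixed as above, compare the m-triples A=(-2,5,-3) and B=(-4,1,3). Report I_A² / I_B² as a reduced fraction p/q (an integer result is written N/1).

44/125

Same 6,6,6: normalisation and zero-m 3j drop out of the ratio.
A: Δ: 6! 6! 6! / 19! → 1/325909584; sum: t=5:−1/3110400 t=6:+1/4147200 = -1/12441600; 3j²(6 6 6; -2 5 -3) = Δ·Π!·Σ² = 7/4199  (sign +1)
B: Δ: 6! 6! 6! / 19! → 1/325909584; sum: t=4:+1/1244160 t=5:−1/691200 t=6:+1/4147200 = -1/2488320; 3j²(6 6 6; -4 1 3) = Δ·Π!·Σ² = 875/184756  (sign +1)
I_A²/I_B² = (7/4199)/(875/184756) = 44/125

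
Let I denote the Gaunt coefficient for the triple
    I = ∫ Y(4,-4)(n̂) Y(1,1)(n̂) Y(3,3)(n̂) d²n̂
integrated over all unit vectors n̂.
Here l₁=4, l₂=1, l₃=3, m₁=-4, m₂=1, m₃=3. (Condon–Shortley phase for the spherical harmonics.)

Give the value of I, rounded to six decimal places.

0.325735

m-sum 0 ✓  L=8 even ✓  3≤3≤5 ✓
Π(2lᵢ+1) = 9×3×7 = 189
triangle coeff Δ(4,1,3) = 1/252
Σ_t [1,1]: t=1:−1/36 = -1/36
(3j)²=4/63 [(4 1 3; 0 0 0)], sign=+1
Σ_t [2,2]: t=2:+1/1440 = 1/1440
(3j)²=1/9 [(4 1 3; -4 1 3)], sign=+1
⇒ 4πI² = 4/3
I = (+1)√(4/3/(4π)) = 0.32573501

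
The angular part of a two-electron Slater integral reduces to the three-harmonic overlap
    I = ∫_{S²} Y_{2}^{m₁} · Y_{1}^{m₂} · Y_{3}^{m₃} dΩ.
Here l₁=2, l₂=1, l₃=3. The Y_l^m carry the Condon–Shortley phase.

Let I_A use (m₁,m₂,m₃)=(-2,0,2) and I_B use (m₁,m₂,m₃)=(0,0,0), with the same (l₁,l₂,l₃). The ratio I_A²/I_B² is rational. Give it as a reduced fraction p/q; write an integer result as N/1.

5/9

Same 2,1,3: normalisation and zero-m 3j drop out of the ratio.
A: Δ: 0! 4! 2! / 7! → 1/105; sum: t=0:+1/24 = 1/24; 3j²(2 1 3; -2 0 2) = Δ·Π!·Σ² = 1/21  (sign -1)
B: Δ: 0! 4! 2! / 7! → 1/105; sum: t=0:+1/4 = 1/4; 3j²(2 1 3; 0 0 0) = Δ·Π!·Σ² = 3/35  (sign -1)
I_A²/I_B² = (1/21)/(3/35) = 5/9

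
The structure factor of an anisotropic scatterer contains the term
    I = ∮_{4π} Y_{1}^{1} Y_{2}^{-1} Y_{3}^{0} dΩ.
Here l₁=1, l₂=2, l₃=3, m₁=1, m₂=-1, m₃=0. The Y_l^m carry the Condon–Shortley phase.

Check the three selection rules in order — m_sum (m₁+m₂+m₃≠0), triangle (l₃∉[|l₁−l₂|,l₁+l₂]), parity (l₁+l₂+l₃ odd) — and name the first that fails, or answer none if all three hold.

none

Σmᵢ = 0  ✓
l₃∈[|l₁−l₂|,l₁+l₂]=[1,3], have l₃=3  ✓
Σlᵢ = 6 ⇒ even  ✓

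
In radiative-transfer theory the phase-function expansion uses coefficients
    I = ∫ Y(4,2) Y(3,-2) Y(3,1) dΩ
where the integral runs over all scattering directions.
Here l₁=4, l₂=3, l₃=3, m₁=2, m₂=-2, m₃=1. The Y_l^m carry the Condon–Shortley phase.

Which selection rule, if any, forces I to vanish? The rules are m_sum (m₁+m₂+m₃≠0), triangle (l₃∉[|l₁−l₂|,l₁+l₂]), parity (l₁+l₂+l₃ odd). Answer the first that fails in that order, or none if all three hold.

Σmᵢ = 1  ✗
l₃∈[|l₁−l₂|,l₁+l₂]=[1,7], have l₃=3
Σlᵢ = 10 ⇒ even

m_sum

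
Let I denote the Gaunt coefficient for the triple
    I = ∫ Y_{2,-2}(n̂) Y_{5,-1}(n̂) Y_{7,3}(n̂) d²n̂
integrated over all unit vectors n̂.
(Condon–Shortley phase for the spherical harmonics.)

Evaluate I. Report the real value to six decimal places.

-0.164220

m-sum 0 ✓  L=14 even ✓  3≤7≤7 ✓
Π(2lᵢ+1) = 5×11×15 = 825
triangle coeff Δ(2,5,7) = 1/15015
Σ_t [0,0]: t=0:+1/57600 = 1/57600
(3j)²=21/715 [(2 5 7; 0 0 0)], sign=-1
Σ_t [0,0]: t=0:+1/414720 = 1/414720
(3j)²=2/143 [(2 5 7; -2 -1 3)], sign=+1
⇒ 4πI² = 630/1859
I = (-1)√(630/1859/(4π)) = -0.16421985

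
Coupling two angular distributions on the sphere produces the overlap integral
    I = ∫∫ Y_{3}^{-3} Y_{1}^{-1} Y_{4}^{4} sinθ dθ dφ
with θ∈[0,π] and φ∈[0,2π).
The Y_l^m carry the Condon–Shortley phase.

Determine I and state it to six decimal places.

m-sum 0 ✓  L=8 even ✓  2≤4≤4 ✓
Π(2lᵢ+1) = 7×3×9 = 189
triangle coeff Δ(3,1,4) = 1/252
Σ_t [0,0]: t=0:+1/36 = 1/36
(3j)²=4/63 [(3 1 4; 0 0 0)], sign=+1
Σ_t [0,0]: t=0:+1/1440 = 1/1440
(3j)²=1/9 [(3 1 4; -3 -1 4)], sign=+1
⇒ 4πI² = 4/3
I = (+1)√(4/3/(4π)) = 0.32573501

0.325735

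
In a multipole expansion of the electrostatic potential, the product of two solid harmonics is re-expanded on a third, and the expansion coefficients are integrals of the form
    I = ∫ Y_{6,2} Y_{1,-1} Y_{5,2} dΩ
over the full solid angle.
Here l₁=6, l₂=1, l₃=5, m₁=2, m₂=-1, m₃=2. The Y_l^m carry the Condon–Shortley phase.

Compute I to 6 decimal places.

0.000000

Σmᵢ = 3 ≠ 0, so the φ-integral vanishes; I = 0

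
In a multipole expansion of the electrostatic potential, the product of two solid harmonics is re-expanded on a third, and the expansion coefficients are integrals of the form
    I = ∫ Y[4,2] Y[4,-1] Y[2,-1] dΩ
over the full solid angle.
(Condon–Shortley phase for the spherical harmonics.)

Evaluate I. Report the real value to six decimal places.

Rules hold: Σm=0, L=10 even, 0≤2≤8.
N = 9·9·5 = 405
Δ = 6!·2!·2!/11! = 1/13860
Racah Σ t=2..4: t=2:+1/192 t=3:−1/36 t=4:+1/192 = -5/288
⇒ 3j(4 4 2; 0 0 0)² = 20/693, sgn -1
Racah Σ t=1..2: t=1:−1/240 t=2:+1/96 = 1/160
⇒ 3j(4 4 2; 2 -1 -1)² = 27/1540, sgn -1
4πI² = N·(3j₀)²·(3jₘ)² = 1215/5929
I = +1·√(0.204925/4π) = 0.12770047

0.127700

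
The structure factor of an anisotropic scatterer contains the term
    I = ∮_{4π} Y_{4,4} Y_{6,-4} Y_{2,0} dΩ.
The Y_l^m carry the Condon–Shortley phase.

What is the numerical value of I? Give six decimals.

Rules hold: Σm=0, L=12 even, 2≤2≤10.
N = 9·13·5 = 585
Δ = 8!·0!·4!/13! = 1/6435
Racah Σ t=4..4: t=4:+1/2304 = 1/2304
⇒ 3j(4 6 2; 0 0 0)² = 5/143, sgn +1
Racah Σ t=0..0: t=0:+1/161280 = 1/161280
⇒ 3j(4 6 2; 4 -4 0)² = 1/143, sgn +1
4πI² = N·(3j₀)²·(3jₘ)² = 225/1573
I = +1·√(0.143039/4π) = 0.10668957

0.106690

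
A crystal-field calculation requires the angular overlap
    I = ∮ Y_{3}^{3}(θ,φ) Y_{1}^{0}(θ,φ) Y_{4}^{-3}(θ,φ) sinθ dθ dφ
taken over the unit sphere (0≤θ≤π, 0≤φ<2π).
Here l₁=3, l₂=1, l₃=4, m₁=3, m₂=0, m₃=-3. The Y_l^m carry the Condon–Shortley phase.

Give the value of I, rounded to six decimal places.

-0.162868

Rules hold: Σm=0, L=8 even, 2≤4≤4.
N = 7·3·9 = 189
Δ = 0!·6!·2!/9! = 1/252
Racah Σ t=0..0: t=0:+1/36 = 1/36
⇒ 3j(3 1 4; 0 0 0)² = 4/63, sgn +1
Racah Σ t=0..0: t=0:+1/720 = 1/720
⇒ 3j(3 1 4; 3 0 -3)² = 1/36, sgn -1
4πI² = N·(3j₀)²·(3jₘ)² = 1/3
I = -1·√(0.333333/4π) = -0.16286750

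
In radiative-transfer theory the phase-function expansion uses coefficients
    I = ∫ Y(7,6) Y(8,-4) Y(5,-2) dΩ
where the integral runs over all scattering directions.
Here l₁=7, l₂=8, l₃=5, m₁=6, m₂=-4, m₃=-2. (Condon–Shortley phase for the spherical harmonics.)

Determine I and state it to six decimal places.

m-sum 0 ✓  L=20 even ✓  1≤5≤15 ✓
Π(2lᵢ+1) = 15×17×11 = 2805
triangle coeff Δ(7,8,5) = 1/814773960
Σ_t [3,7]: t=3:−1/87091200 t=4:+1/4976640 t=5:−1/2073600 t=6:+1/4976640 t=7:−1/87091200 = -1/9676800
(3j)²=360/46189 [(7 8 5; 0 0 0)], sign=+1
Σ_t [0,1]: t=0:+1/1045094400 t=1:−1/313528320 = -1/447897600
(3j)²=77/5814 [(7 8 5; 6 -4 -2)], sign=+1
⇒ 4πI² = 23100/79781
I = (+1)√(23100/79781/(4π)) = 0.15179285

0.151793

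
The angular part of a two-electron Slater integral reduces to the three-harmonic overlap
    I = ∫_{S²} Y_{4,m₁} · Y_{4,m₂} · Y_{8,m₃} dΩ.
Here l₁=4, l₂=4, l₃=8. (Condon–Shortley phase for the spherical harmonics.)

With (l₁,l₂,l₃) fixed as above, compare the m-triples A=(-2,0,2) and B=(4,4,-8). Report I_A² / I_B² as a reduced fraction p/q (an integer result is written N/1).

35/143

Same 4,4,8: normalisation and zero-m 3j drop out of the ratio.
A: Δ: 0! 8! 8! / 17! → 1/218790; sum: t=0:+1/829440 = 1/829440; 3j²(4 4 8; -2 0 2) = Δ·Π!·Σ² = 35/2431  (sign +1)
B: Δ: 0! 8! 8! / 17! → 1/218790; sum: t=0:+1/1625702400 = 1/1625702400; 3j²(4 4 8; 4 4 -8) = Δ·Π!·Σ² = 1/17  (sign +1)
I_A²/I_B² = (35/2431)/(1/17) = 35/143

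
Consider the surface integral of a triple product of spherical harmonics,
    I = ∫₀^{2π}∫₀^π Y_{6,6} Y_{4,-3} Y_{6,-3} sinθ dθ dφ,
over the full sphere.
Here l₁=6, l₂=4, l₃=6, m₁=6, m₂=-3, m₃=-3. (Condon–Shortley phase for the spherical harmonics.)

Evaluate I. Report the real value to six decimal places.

-0.119136

m-sum 0 ✓  L=16 even ✓  2≤6≤10 ✓
Π(2lᵢ+1) = 13×9×13 = 1521
triangle coeff Δ(6,4,6) = 1/15315300
Σ_t [0,4]: t=0:+1/829440 t=1:−1/25920 t=2:+1/9216 t=3:−1/25920 t=4:+1/829440 = 7/207360
(3j)²=28/2431 [(6 4 6; 0 0 0)], sign=+1
Σ_t [0,0]: t=0:+1/5806080 = 1/5806080
(3j)²=9/884 [(6 4 6; 6 -3 -3)], sign=-1
⇒ 4πI² = 567/3179
I = (-1)√(567/3179/(4π)) = -0.11913554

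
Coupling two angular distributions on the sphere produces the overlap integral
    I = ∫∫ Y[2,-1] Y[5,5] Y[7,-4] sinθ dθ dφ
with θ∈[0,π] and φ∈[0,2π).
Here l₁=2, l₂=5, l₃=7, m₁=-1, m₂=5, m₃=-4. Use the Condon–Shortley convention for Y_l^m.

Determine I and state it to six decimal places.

0.037585

Checks pass: Σm=0; 14 even; l₃=7∈[3,7].
(2·2+1)(2·5+1)(2·7+1) = 825
Δ: 0! 4! 10! / 15! → 1/15015
sum: t=0:+1/57600 = 1/57600
3j²(2 5 7; 0 0 0) = Δ·Π!·Σ² = 21/715  (sign -1)
sum: t=0:+1/21772800 = 1/21772800
3j²(2 5 7; -1 5 -4) = Δ·Π!·Σ² = 1/1365  (sign -1)
combine: 4πI² = 825·21/715·1/1365 = 3/169
take √, sign +1: I = 0.03758481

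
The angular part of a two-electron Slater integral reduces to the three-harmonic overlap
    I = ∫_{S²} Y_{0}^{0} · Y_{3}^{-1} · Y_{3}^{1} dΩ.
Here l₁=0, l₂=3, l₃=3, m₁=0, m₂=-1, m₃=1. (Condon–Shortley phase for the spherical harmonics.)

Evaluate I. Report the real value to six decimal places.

-0.282095

Checks pass: Σm=0; 6 even; l₃=3∈[3,3].
(2·0+1)(2·3+1)(2·3+1) = 49
Δ: 0! 0! 6! / 7! → 1/7
sum: t=0:+1/36 = 1/36
3j²(0 3 3; 0 0 0) = Δ·Π!·Σ² = 1/7  (sign -1)
sum: t=0:+1/48 = 1/48
3j²(0 3 3; 0 -1 1) = Δ·Π!·Σ² = 1/7  (sign +1)
combine: 4πI² = 49·1/7·1/7 = 1/1
take √, sign -1: I = -0.28209479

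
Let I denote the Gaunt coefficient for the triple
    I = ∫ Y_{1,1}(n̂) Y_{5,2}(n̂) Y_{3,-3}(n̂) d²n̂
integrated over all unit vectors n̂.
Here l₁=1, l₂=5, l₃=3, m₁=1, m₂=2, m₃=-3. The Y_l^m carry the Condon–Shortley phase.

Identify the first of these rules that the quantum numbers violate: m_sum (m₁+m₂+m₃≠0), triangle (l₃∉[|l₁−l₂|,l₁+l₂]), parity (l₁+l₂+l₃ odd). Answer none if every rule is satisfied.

triangle

Σmᵢ = 0  ✓
l₃∈[|l₁−l₂|,l₁+l₂]=[4,6], have l₃=3  ✗
Σlᵢ = 9 ⇒ odd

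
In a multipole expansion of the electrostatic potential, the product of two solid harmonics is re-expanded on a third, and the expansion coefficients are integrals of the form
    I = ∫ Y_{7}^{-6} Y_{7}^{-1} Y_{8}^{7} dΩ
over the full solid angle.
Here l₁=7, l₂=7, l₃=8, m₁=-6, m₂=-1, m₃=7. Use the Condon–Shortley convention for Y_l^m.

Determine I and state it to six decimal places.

-0.151591

m-sum 0 ✓  L=22 even ✓  0≤8≤14 ✓
Π(2lᵢ+1) = 15×15×17 = 3825
triangle coeff Δ(7,7,8) = 1/22086194130
Σ_t [0,6]: t=0:+1/18289152000 t=1:−1/248832000 t=2:+1/24883200 t=3:−1/11943936 t=4:+1/24883200 t=5:−1/248832000 t=6:+1/18289152000 = -11/975421440
(3j)²=1750/289731 [(7 7 8; 0 0 0)], sign=-1
Σ_t [5,6]: t=5:−1/24385536000 t=6:+1/146313216000 = -1/29262643200
(3j)²=650/52003 [(7 7 8; -6 -1 7)], sign=+1
⇒ 4πI² = 937500/3246473
I = (-1)√(937500/3246473/(4π)) = -0.15159149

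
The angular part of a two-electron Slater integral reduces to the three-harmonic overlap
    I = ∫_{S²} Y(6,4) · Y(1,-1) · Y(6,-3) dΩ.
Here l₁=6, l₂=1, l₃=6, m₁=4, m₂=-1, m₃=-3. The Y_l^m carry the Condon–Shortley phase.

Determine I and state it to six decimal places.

0.000000

Σlᵢ=13 odd — θ-integrand is odd under cosθ→−cosθ; I=0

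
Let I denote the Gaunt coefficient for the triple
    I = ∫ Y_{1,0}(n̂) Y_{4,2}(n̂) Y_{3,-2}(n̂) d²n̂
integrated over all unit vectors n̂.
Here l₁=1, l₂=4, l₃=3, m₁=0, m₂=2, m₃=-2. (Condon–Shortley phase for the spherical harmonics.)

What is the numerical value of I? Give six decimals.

0.213244

Checks pass: Σm=0; 8 even; l₃=3∈[3,5].
(2·1+1)(2·4+1)(2·3+1) = 189
Δ: 2! 0! 6! / 9! → 1/252
sum: t=1:−1/36 = -1/36
3j²(1 4 3; 0 0 0) = Δ·Π!·Σ² = 4/63  (sign +1)
sum: t=1:−1/120 = -1/120
3j²(1 4 3; 0 2 -2) = Δ·Π!·Σ² = 1/21  (sign +1)
combine: 4πI² = 189·4/63·1/21 = 4/7
take √, sign +1: I = 0.21324362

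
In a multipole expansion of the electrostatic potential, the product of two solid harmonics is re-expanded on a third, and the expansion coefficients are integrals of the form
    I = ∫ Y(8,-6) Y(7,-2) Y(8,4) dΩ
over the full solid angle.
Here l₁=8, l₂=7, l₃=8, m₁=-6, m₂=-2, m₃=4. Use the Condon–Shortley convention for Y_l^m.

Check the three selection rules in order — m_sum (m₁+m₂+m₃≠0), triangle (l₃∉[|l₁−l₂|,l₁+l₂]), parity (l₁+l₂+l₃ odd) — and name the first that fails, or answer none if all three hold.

m_sum

m₁+m₂+m₃ = -6 − 2 + 4 = -4  ✗
triangle: |8−7|=1 ≤ l₃=8 ≤ 8+7=15
parity: l₁+l₂+l₃ = 23 is odd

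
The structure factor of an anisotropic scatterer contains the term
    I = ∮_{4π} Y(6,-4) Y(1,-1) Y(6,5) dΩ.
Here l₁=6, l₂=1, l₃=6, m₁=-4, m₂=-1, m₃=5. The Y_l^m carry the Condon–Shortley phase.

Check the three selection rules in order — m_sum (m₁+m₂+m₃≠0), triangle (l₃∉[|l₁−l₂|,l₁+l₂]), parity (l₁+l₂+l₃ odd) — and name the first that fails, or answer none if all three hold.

parity

Σmᵢ = 0  ✓
l₃∈[|l₁−l₂|,l₁+l₂]=[5,7], have l₃=6  ✓
Σlᵢ = 13 ⇒ odd  ✗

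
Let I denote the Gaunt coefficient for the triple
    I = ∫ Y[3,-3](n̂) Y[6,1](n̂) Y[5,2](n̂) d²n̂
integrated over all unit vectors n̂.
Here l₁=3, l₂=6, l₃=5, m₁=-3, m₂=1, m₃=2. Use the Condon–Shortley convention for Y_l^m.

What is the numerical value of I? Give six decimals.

0.145631

Rules hold: Σm=0, L=14 even, 3≤5≤9.
N = 7·13·11 = 1001
Δ = 4!·2!·8!/15! = 1/675675
Racah Σ t=1..3: t=1:−1/8640 t=2:+1/2304 t=3:−1/8640 = 7/34560
⇒ 3j(3 6 5; 0 0 0)² = 7/429, sgn -1
Racah Σ t=4..4: t=4:+1/34560 = 1/34560
⇒ 3j(3 6 5; -3 1 2)² = 7/429, sgn -1
4πI² = N·(3j₀)²·(3jₘ)² = 343/1287
I = +1·√(0.266511/4π) = 0.14563067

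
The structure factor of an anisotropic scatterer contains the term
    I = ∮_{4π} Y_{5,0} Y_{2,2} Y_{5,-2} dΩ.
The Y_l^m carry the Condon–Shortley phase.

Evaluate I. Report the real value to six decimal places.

-0.191372

Checks pass: Σm=0; 12 even; l₃=5∈[3,7].
(2·5+1)(2·2+1)(2·5+1) = 605
Δ: 2! 8! 2! / 13! → 1/38610
sum: t=0:+1/2880 t=1:−1/576 t=2:+1/2880 = -1/960
3j²(5 2 5; 0 0 0) = Δ·Π!·Σ² = 10/429  (sign +1)
sum: t=2:+1/2880 = 1/2880
3j²(5 2 5; 0 2 -2) = Δ·Π!·Σ² = 14/429  (sign -1)
combine: 4πI² = 605·10/429·14/429 = 700/1521
take √, sign -1: I = -0.19137248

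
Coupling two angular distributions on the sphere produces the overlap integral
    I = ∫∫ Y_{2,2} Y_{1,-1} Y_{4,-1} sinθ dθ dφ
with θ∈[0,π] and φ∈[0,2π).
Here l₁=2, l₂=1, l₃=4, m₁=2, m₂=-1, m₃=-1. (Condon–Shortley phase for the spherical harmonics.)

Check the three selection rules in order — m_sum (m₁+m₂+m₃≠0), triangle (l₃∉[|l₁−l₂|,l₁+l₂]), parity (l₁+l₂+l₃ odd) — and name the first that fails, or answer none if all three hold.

Σmᵢ = 0  ✓
l₃∈[|l₁−l₂|,l₁+l₂]=[1,3], have l₃=4  ✗
Σlᵢ = 7 ⇒ odd

triangle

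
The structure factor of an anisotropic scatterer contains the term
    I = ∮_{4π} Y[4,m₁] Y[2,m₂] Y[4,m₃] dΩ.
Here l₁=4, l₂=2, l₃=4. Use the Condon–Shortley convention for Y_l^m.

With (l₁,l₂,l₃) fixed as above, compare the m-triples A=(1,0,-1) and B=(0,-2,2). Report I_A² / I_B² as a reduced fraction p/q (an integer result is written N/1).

l's match ⇒ only the (l;m) 3-j factors differ between A and B.
A: triangle coeff Δ(4,2,4) = 1/13860; Σ_t [0,2]: t=0:+1/144 t=1:−1/48 t=2:+1/480 = -17/1440; (3j)²=289/13860 [(4 2 4; 1 0 -1)], sign=+1
B: triangle coeff Δ(4,2,4) = 1/13860; Σ_t [0,0]: t=0:+1/192 = 1/192; (3j)²=3/77 [(4 2 4; 0 -2 2)], sign=+1
I_A²/I_B² = (289/13860)/(3/77) = 289/540

289/540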